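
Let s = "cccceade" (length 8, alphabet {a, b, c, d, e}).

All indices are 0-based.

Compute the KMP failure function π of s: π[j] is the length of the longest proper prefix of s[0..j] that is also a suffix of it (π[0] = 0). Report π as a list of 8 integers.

[0, 1, 2, 3, 0, 0, 0, 0]

π[0] = 0
j=1 s[j]='c': π[1]=1 (border 'c')
j=2 s[j]='c': π[2]=2 (border 'cc')
j=3 s[j]='c': π[3]=3 (border 'ccc')
j=4 s[j]='e': k: 3→2→1→0; π[4]=0 (border '')
j=5 s[j]='a': π[5]=0 (border '')
j=6 s[j]='d': π[6]=0 (border '')
j=7 s[j]='e': π[7]=0 (border '')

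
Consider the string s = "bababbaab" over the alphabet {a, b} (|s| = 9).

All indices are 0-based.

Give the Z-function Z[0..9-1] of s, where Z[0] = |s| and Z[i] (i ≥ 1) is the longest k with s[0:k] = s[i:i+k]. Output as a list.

Z[0]=9
i=1: i≥r, start 0; Z[1]=0
i=2: i≥r, start 0; Z[2]=3 grow→box=[2,5)
i=3: min(r-i=2, Z[1]=0)=0; Z[3]=0
i=4: min(r-i=1, Z[2]=3)=1; Z[4]=1
i=5: i≥r, start 0; Z[5]=2 grow→box=[5,7)
i=6: min(r-i=1, Z[1]=0)=0; Z[6]=0
i=7: i≥r, start 0; Z[7]=0
i=8: i≥r, start 0; Z[8]=1 grow→box=[8,9)

[9, 0, 3, 0, 1, 2, 0, 0, 1]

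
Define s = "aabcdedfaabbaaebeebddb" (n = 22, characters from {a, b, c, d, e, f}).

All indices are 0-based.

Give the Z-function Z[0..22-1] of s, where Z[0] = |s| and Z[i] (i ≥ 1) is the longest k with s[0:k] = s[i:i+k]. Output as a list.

Z[0]=22
i=1: i≥r, start 0; Z[1]=1 scan→box=[1,2)
i=2: i≥r, start 0; Z[2]=0
i=3: i≥r, start 0; Z[3]=0
i=4: i≥r, start 0; Z[4]=0
i=5: i≥r, start 0; Z[5]=0
i=6: i≥r, start 0; Z[6]=0
i=7: i≥r, start 0; Z[7]=0
i=8: i≥r, start 0; Z[8]=3 scan→box=[8,11)
i=9: min(r-i=2, Z[1]=1)=1; Z[9]=1
i=10: min(r-i=1, Z[2]=0)=0; Z[10]=0
i=11: i≥r, start 0; Z[11]=0
i=12: i≥r, start 0; Z[12]=2 scan→box=[12,14)
i=13: min(r-i=1, Z[1]=1)=1; Z[13]=1
i=14: i≥r, start 0; Z[14]=0
i=15: i≥r, start 0; Z[15]=0
i=16: i≥r, start 0; Z[16]=0
i=17: i≥r, start 0; Z[17]=0
i=18: i≥r, start 0; Z[18]=0
i=19: i≥r, start 0; Z[19]=0
i=20: i≥r, start 0; Z[20]=0
i=21: i≥r, start 0; Z[21]=0

[22, 1, 0, 0, 0, 0, 0, 0, 3, 1, 0, 0, 2, 1, 0, 0, 0, 0, 0, 0, 0, 0]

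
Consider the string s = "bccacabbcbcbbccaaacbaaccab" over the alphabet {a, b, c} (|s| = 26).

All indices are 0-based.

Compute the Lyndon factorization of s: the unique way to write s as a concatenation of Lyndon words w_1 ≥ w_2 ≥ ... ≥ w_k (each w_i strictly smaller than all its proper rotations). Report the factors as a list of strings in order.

emit factor 1: 'bcc' (i=0, period=3)
emit factor 2: 'ac' (i=3, period=2)
emit factor 3: 'abbcbcbbcc' (i=5, period=10)
emit factor 4: 'aaacbaaccab' (i=15, period=11)

["bcc", "ac", "abbcbcbbcc", "aaacbaaccab"]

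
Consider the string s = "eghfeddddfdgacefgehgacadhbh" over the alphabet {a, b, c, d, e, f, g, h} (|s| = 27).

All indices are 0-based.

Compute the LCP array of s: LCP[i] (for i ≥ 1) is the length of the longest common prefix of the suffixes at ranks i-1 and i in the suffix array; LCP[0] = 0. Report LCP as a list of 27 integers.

rank | idx | suffix
   0 |  20 | acadhbh
   1 |  12 | acefgehgacadhbh
   2 |  22 | adhbh
   3 |  25 | bh
   4 |  21 | cadhbh
   5 |  13 | cefgehgacadhbh
   6 |   5 | ddddfdgacefgehgacadhbh
   7 |   6 | dddfdgacefgehgacadhbh
   8 |   7 | ddfdgacefgehgacadhbh
   9 |   8 | dfdgacefgehgacadhbh
  10 |  10 | dgacefgehgacadhbh
  11 |  23 | dhbh
  12 |   4 | eddddfdgacefgehgacadhbh
  13 |  14 | efgehgacadhbh
  14 |   0 | eghfeddddfdgacefgehgacadhbh
  15 |  17 | ehgacadhbh
  16 |   9 | fdgacefgehgacadhbh
  17 |   3 | feddddfdgacefgehgacadhbh
  18 |  15 | fgehgacadhbh
  19 |  19 | gacadhbh
  20 |  11 | gacefgehgacadhbh
  21 |  16 | gehgacadhbh
  22 |   1 | ghfeddddfdgacefgehgacadhbh
  23 |  26 | h
  24 |  24 | hbh
  25 |   2 | hfeddddfdgacefgehgacadhbh
  26 |  18 | hgacadhbh

SA = [20, 12, 22, 25, 21, 13, 5, 6, 7, 8, 10, 23, 4, 14, 0, 17, 9, 3, 15, 19, 11, 16, 1, 26, 24, 2, 18]
rank  pair      lcp
   1  s[20:],s[12:]  2  'ac'
   2  s[12:],s[22:]  1  'a'
   3  s[22:],s[25:]  0  ''
   4  s[25:],s[21:]  0  ''
   5  s[21:],s[13:]  1  'c'
   6  s[13:],s[5:]  0  ''
   7  s[5:],s[6:]  3  'ddd'
   8  s[6:],s[7:]  2  'dd'
   9  s[7:],s[8:]  1  'd'
  10  s[8:],s[10:]  1  'd'
  11  s[10:],s[23:]  1  'd'
  12  s[23:],s[4:]  0  ''
  13  s[4:],s[14:]  1  'e'
  14  s[14:],s[0:]  1  'e'
  15  s[0:],s[17:]  1  'e'
  16  s[17:],s[9:]  0  ''
  17  s[9:],s[3:]  1  'f'
  18  s[3:],s[15:]  1  'f'
  19  s[15:],s[19:]  0  ''
  20  s[19:],s[11:]  3  'gac'
  21  s[11:],s[16:]  1  'g'
  22  s[16:],s[1:]  1  'g'
  23  s[1:],s[26:]  0  ''
  24  s[26:],s[24:]  1  'h'
  25  s[24:],s[2:]  1  'h'
  26  s[2:],s[18:]  1  'h'

[0, 2, 1, 0, 0, 1, 0, 3, 2, 1, 1, 1, 0, 1, 1, 1, 0, 1, 1, 0, 3, 1, 1, 0, 1, 1, 1]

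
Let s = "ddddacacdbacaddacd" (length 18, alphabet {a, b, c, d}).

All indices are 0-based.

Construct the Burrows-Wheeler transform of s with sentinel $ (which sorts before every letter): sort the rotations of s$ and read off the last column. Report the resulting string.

rank  rotation             last
    0  $ddddacacdbacaddacd  d
    1  acacdbacaddacd$dddd  d
    2  acaddacd$ddddacacdb  b
    3  acd$ddddacacdbacadd  d
    4  acdbacaddacd$ddddac  c
    5  addacd$ddddacacdbac  c
    6  bacaddacd$ddddacacd  d
    7  cacdbacaddacd$dddda  a
    8  caddacd$ddddacacdba  a
    9  cd$ddddacacdbacadda  a
   10  cdbacaddacd$ddddaca  a
   11  d$ddddacacdbacaddac  c
   12  dacacdbacaddacd$ddd  d
   13  dacd$ddddacacdbacad  d
   14  dbacaddacd$ddddacac  c
   15  ddacacdbacaddacd$dd  d
   16  ddacd$ddddacacdbaca  a
   17  dddacacdbacaddacd$d  d
   18  ddddacacdbacaddacd$  $

ddbdccdaaaacddcdad$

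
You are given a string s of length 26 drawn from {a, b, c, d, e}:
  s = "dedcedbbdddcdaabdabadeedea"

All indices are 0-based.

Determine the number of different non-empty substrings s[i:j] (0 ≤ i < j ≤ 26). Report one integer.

rank→(start, suffix):
  0 → (25, 'a')
  1 → (13, 'aabdabadeedea')
  2 → (17, 'abadeedea')
  3 → (14, 'abdabadeedea')
  4 → (19, 'adeedea')
  5 → (18, 'badeedea')
  6 → (6, 'bbdddcdaabdabadeedea')
  7 → (15, 'bdabadeedea')
  8 → (7, 'bdddcdaabdabadeedea')
  9 → (11, 'cdaabdabadeedea')
  10 → (3, 'cedbbdddcdaabdabadeedea')
  11 → (12, 'daabdabadeedea')
  12 → (16, 'dabadeedea')
  13 → (5, 'dbbdddcdaabdabadeedea')
  14 → (10, 'dcdaabdabadeedea')
  15 → (2, 'dcedbbdddcdaabdabadeedea')
  16 → (9, 'ddcdaabdabadeedea')
  17 → (8, 'dddcdaabdabadeedea')
  18 → (23, 'dea')
  19 → (0, 'dedcedbbdddcdaabdabadeedea')
  20 → (20, 'deedea')
  21 → (24, 'ea')
  22 → (4, 'edbbdddcdaabdabadeedea')
  23 → (1, 'edcedbbdddcdaabdabadeedea')
  24 → (22, 'edea')
  25 → (21, 'eedea')

SA = [25, 13, 17, 14, 19, 18, 6, 15, 7, 11, 3, 12, 16, 5, 10, 2, 9, 8, 23, 0, 20, 24, 4, 1, 22, 21]
i: (SA[i-1],SA[i]) lcp shared
  1: (25,13) 1 'a'
  2: (13,17) 1 'a'
  3: (17,14) 2 'ab'
  4: (14,19) 1 'a'
  5: (19,18) 0 ''
  6: (18,6) 1 'b'
  7: (6,15) 1 'b'
  8: (15,7) 2 'bd'
  9: (7,11) 0 ''
  10: (11,3) 1 'c'
  11: (3,12) 0 ''
  12: (12,16) 2 'da'
  13: (16,5) 1 'd'
  14: (5,10) 1 'd'
  15: (10,2) 2 'dc'
  16: (2,9) 1 'd'
  17: (9,8) 2 'dd'
  18: (8,23) 1 'd'
  19: (23,0) 2 'de'
  20: (0,20) 2 'de'
  21: (20,24) 0 ''
  22: (24,4) 1 'e'
  23: (4,1) 2 'ed'
  24: (1,22) 2 'ed'
  25: (22,21) 1 'e'

n(n+1)/2 = 26·27/2 = 351
Σ LCP = 0 + 1 + 1 + 2 + 1 + 0 + 1 + 1 + 2 + 0 + 1 + 0 + 2 + 1 + 1 + 2 + 1 + 2 + 1 + 2 + 2 + 0 + 1 + 2 + 2 + 1 = 30
distinct = 351 − 30 = 321

321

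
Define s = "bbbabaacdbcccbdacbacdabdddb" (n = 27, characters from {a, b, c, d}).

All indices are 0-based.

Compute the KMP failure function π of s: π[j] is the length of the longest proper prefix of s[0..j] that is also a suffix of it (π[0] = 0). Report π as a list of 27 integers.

π[0] = 0
j=1 s[j]='b': π[1]=1 (border 'b')
j=2 s[j]='b': π[2]=2 (border 'bb')
j=3 s[j]='a': k: 2→1→0; π[3]=0 (border '')
j=4 s[j]='b': π[4]=1 (border 'b')
j=5 s[j]='a': k: 1→0; π[5]=0 (border '')
j=6 s[j]='a': π[6]=0 (border '')
j=7 s[j]='c': π[7]=0 (border '')
j=8 s[j]='d': π[8]=0 (border '')
j=9 s[j]='b': π[9]=1 (border 'b')
j=10 s[j]='c': k: 1→0; π[10]=0 (border '')
j=11 s[j]='c': π[11]=0 (border '')
j=12 s[j]='c': π[12]=0 (border '')
j=13 s[j]='b': π[13]=1 (border 'b')
j=14 s[j]='d': k: 1→0; π[14]=0 (border '')
j=15 s[j]='a': π[15]=0 (border '')
j=16 s[j]='c': π[16]=0 (border '')
j=17 s[j]='b': π[17]=1 (border 'b')
j=18 s[j]='a': k: 1→0; π[18]=0 (border '')
j=19 s[j]='c': π[19]=0 (border '')
j=20 s[j]='d': π[20]=0 (border '')
j=21 s[j]='a': π[21]=0 (border '')
j=22 s[j]='b': π[22]=1 (border 'b')
j=23 s[j]='d': k: 1→0; π[23]=0 (border '')
j=24 s[j]='d': π[24]=0 (border '')
j=25 s[j]='d': π[25]=0 (border '')
j=26 s[j]='b': π[26]=1 (border 'b')

[0, 1, 2, 0, 1, 0, 0, 0, 0, 1, 0, 0, 0, 1, 0, 0, 0, 1, 0, 0, 0, 0, 1, 0, 0, 0, 1]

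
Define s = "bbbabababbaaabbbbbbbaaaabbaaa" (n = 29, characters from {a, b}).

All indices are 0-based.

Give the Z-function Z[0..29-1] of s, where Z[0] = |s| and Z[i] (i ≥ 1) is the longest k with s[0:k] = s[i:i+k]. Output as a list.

Z[0]=29
i=1: outside box; Z[1]=2 extend→box=[1,3)
i=2: min(r-i=1, Z[1]=2)=1; Z[2]=1
i=3: outside box; Z[3]=0
i=4: outside box; Z[4]=1 extend→box=[4,5)
i=5: outside box; Z[5]=0
i=6: outside box; Z[6]=1 extend→box=[6,7)
i=7: outside box; Z[7]=0
i=8: outside box; Z[8]=2 extend→box=[8,10)
i=9: min(r-i=1, Z[1]=2)=1; Z[9]=1
i=10: outside box; Z[10]=0
i=11: outside box; Z[11]=0
i=12: outside box; Z[12]=0
i=13: outside box; Z[13]=3 extend→box=[13,16)
i=14: min(r-i=2, Z[1]=2)=2; Z[14]=3 extend→box=[14,17)
i=15: min(r-i=2, Z[1]=2)=2; Z[15]=3 extend→box=[15,18)
i=16: min(r-i=2, Z[1]=2)=2; Z[16]=3 extend→box=[16,19)
i=17: min(r-i=2, Z[1]=2)=2; Z[17]=4 extend→box=[17,21)
i=18: min(r-i=3, Z[1]=2)=2; Z[18]=2
i=19: min(r-i=2, Z[2]=1)=1; Z[19]=1
i=20: min(r-i=1, Z[3]=0)=0; Z[20]=0
i=21: outside box; Z[21]=0
i=22: outside box; Z[22]=0
i=23: outside box; Z[23]=0
i=24: outside box; Z[24]=2 extend→box=[24,26)
i=25: min(r-i=1, Z[1]=2)=1; Z[25]=1
i=26: outside box; Z[26]=0
i=27: outside box; Z[27]=0
i=28: outside box; Z[28]=0

[29, 2, 1, 0, 1, 0, 1, 0, 2, 1, 0, 0, 0, 3, 3, 3, 3, 4, 2, 1, 0, 0, 0, 0, 2, 1, 0, 0, 0]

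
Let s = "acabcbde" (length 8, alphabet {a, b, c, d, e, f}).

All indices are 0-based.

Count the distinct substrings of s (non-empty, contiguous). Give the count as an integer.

33

sorted suffixes:
  #0 SA[0]=2  'abcbde'
  #1 SA[1]=0  'acabcbde'
  #2 SA[2]=3  'bcbde'
  #3 SA[3]=5  'bde'
  #4 SA[4]=1  'cabcbde'
  #5 SA[5]=4  'cbde'
  #6 SA[6]=6  'de'
  #7 SA[7]=7  'e'

SA = [2, 0, 3, 5, 1, 4, 6, 7]
rank  pair      lcp
   1  s[2:],s[0:]  1  'a'
   2  s[0:],s[3:]  0  ''
   3  s[3:],s[5:]  1  'b'
   4  s[5:],s[1:]  0  ''
   5  s[1:],s[4:]  1  'c'
   6  s[4:],s[6:]  0  ''
   7  s[6:],s[7:]  0  ''

n(n+1)/2 = 8·9/2 = 36
Σ LCP = 0 + 1 + 0 + 1 + 0 + 1 + 0 + 0 = 3
distinct = 36 − 3 = 33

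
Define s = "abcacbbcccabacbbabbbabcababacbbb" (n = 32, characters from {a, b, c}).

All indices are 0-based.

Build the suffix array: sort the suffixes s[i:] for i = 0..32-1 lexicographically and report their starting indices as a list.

rank→(start, suffix):
  0 → (23, 'ababacbbb')
  1 → (10, 'abacbbabbbabcababacbbb')
  2 → (25, 'abacbbb')
  3 → (16, 'abbbabcababacbbb')
  4 → (20, 'abcababacbbb')
  5 → (0, 'abcacbbcccabacbbabbbabcababacbbb')
  6 → (12, 'acbbabbbabcababacbbb')
  7 → (27, 'acbbb')
  8 → (3, 'acbbcccabacbbabbbabcababacbbb')
  9 → (31, 'b')
  10 → (24, 'babacbbb')
  11 → (15, 'babbbabcababacbbb')
  12 → (19, 'babcababacbbb')
  13 → (11, 'bacbbabbbabcababacbbb')
  14 → (26, 'bacbbb')
  15 → (30, 'bb')
  16 → (14, 'bbabbbabcababacbbb')
  17 → (18, 'bbabcababacbbb')
  18 → (29, 'bbb')
  19 → (17, 'bbbabcababacbbb')
  20 → (5, 'bbcccabacbbabbbabcababacbbb')
  21 → (21, 'bcababacbbb')
  22 → (1, 'bcacbbcccabacbbabbbabcababacbbb')
  23 → (6, 'bcccabacbbabbbabcababacbbb')
  24 → (22, 'cababacbbb')
  25 → (9, 'cabacbbabbbabcababacbbb')
  26 → (2, 'cacbbcccabacbbabbbabcababacbbb')
  27 → (13, 'cbbabbbabcababacbbb')
  28 → (28, 'cbbb')
  29 → (4, 'cbbcccabacbbabbbabcababacbbb')
  30 → (8, 'ccabacbbabbbabcababacbbb')
  31 → (7, 'cccabacbbabbbabcababacbbb')

[23, 10, 25, 16, 20, 0, 12, 27, 3, 31, 24, 15, 19, 11, 26, 30, 14, 18, 29, 17, 5, 21, 1, 6, 22, 9, 2, 13, 28, 4, 8, 7]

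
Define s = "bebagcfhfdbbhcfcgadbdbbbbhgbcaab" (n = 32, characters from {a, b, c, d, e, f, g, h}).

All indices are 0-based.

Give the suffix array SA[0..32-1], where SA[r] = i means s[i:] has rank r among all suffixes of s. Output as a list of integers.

rank | idx | suffix
   0 |  29 | aab
   1 |  30 | ab
   2 |  17 | adbdbbbbhgbcaab
   3 |   3 | agcfhfdbbhcfcgadbdbbbbhgbcaab
   4 |  31 | b
   5 |   2 | bagcfhfdbbhcfcgadbdbbbbhgbcaab
   6 |  21 | bbbbhgbcaab
   7 |  22 | bbbhgbcaab
   8 |  10 | bbhcfcgadbdbbbbhgbcaab
   9 |  23 | bbhgbcaab
  10 |  27 | bcaab
  11 |  19 | bdbbbbhgbcaab
  12 |   0 | bebagcfhfdbbhcfcgadbdbbbbhgbcaab
  13 |  11 | bhcfcgadbdbbbbhgbcaab
  14 |  24 | bhgbcaab
  15 |  28 | caab
  16 |  13 | cfcgadbdbbbbhgbcaab
  17 |   5 | cfhfdbbhcfcgadbdbbbbhgbcaab
  18 |  15 | cgadbdbbbbhgbcaab
  19 |  20 | dbbbbhgbcaab
  20 |   9 | dbbhcfcgadbdbbbbhgbcaab
  21 |  18 | dbdbbbbhgbcaab
  22 |   1 | ebagcfhfdbbhcfcgadbdbbbbhgbcaab
  23 |  14 | fcgadbdbbbbhgbcaab
  24 |   8 | fdbbhcfcgadbdbbbbhgbcaab
  25 |   6 | fhfdbbhcfcgadbdbbbbhgbcaab
  26 |  16 | gadbdbbbbhgbcaab
  27 |  26 | gbcaab
  28 |   4 | gcfhfdbbhcfcgadbdbbbbhgbcaab
  29 |  12 | hcfcgadbdbbbbhgbcaab
  30 |   7 | hfdbbhcfcgadbdbbbbhgbcaab
  31 |  25 | hgbcaab

[29, 30, 17, 3, 31, 2, 21, 22, 10, 23, 27, 19, 0, 11, 24, 28, 13, 5, 15, 20, 9, 18, 1, 14, 8, 6, 16, 26, 4, 12, 7, 25]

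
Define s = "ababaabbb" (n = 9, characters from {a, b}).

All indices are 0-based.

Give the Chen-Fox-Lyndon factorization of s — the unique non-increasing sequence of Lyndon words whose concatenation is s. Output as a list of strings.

["ab", "ab", "aabbb"]

emit factor 1: 'ab' (i=0, period=2)
emit factor 2: 'ab' (i=2, period=2)
emit factor 3: 'aabbb' (i=4, period=5)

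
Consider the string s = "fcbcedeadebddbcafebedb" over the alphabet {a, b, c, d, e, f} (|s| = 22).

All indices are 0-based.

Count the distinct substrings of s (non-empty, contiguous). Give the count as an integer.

232

sorted suffixes:
  #0 SA[0]=7  'adebddbcafebedb'
  #1 SA[1]=15  'afebedb'
  #2 SA[2]=21  'b'
  #3 SA[3]=13  'bcafebedb'
  #4 SA[4]=2  'bcedeadebddbcafebedb'
  #5 SA[5]=10  'bddbcafebedb'
  #6 SA[6]=18  'bedb'
  #7 SA[7]=14  'cafebedb'
  #8 SA[8]=1  'cbcedeadebddbcafebedb'
  #9 SA[9]=3  'cedeadebddbcafebedb'
  #10 SA[10]=20  'db'
  #11 SA[11]=12  'dbcafebedb'
  #12 SA[12]=11  'ddbcafebedb'
  #13 SA[13]=5  'deadebddbcafebedb'
  #14 SA[14]=8  'debddbcafebedb'
  #15 SA[15]=6  'eadebddbcafebedb'
  #16 SA[16]=9  'ebddbcafebedb'
  #17 SA[17]=17  'ebedb'
  #18 SA[18]=19  'edb'
  #19 SA[19]=4  'edeadebddbcafebedb'
  #20 SA[20]=0  'fcbcedeadebddbcafebedb'
  #21 SA[21]=16  'febedb'

SA = [7, 15, 21, 13, 2, 10, 18, 14, 1, 3, 20, 12, 11, 5, 8, 6, 9, 17, 19, 4, 0, 16]
[i] adj suffixes → lcp
  [1] 7/15 → 1 ('a')
  [2] 15/21 → 0 ('')
  [3] 21/13 → 1 ('b')
  [4] 13/2 → 2 ('bc')
  [5] 2/10 → 1 ('b')
  [6] 10/18 → 1 ('b')
  [7] 18/14 → 0 ('')
  [8] 14/1 → 1 ('c')
  [9] 1/3 → 1 ('c')
  [10] 3/20 → 0 ('')
  [11] 20/12 → 2 ('db')
  [12] 12/11 → 1 ('d')
  [13] 11/5 → 1 ('d')
  [14] 5/8 → 2 ('de')
  [15] 8/6 → 0 ('')
  [16] 6/9 → 1 ('e')
  [17] 9/17 → 2 ('eb')
  [18] 17/19 → 1 ('e')
  [19] 19/4 → 2 ('ed')
  [20] 4/0 → 0 ('')
  [21] 0/16 → 1 ('f')

n(n+1)/2 = 22·23/2 = 253
Σ LCP = 0 + 1 + 0 + 1 + 2 + 1 + 1 + 0 + 1 + 1 + 0 + 2 + 1 + 1 + 2 + 0 + 1 + 2 + 1 + 2 + 0 + 1 = 21
distinct = 253 − 21 = 232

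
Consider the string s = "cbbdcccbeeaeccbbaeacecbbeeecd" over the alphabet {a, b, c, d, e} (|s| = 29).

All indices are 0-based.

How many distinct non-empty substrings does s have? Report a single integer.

393

rank→(start, suffix):
  0 → (18, 'acecbbeeecd')
  1 → (16, 'aeacecbbeeecd')
  2 → (10, 'aeccbbaeacecbbeeecd')
  3 → (15, 'baeacecbbeeecd')
  4 → (14, 'bbaeacecbbeeecd')
  5 → (1, 'bbdcccbeeaeccbbaeacecbbeeecd')
  6 → (22, 'bbeeecd')
  7 → (2, 'bdcccbeeaeccbbaeacecbbeeecd')
  8 → (7, 'beeaeccbbaeacecbbeeecd')
  9 → (23, 'beeecd')
  10 → (13, 'cbbaeacecbbeeecd')
  11 → (0, 'cbbdcccbeeaeccbbaeacecbbeeecd')
  12 → (21, 'cbbeeecd')
  13 → (6, 'cbeeaeccbbaeacecbbeeecd')
  14 → (12, 'ccbbaeacecbbeeecd')
  15 → (5, 'ccbeeaeccbbaeacecbbeeecd')
  16 → (4, 'cccbeeaeccbbaeacecbbeeecd')
  17 → (27, 'cd')
  18 → (19, 'cecbbeeecd')
  19 → (28, 'd')
  20 → (3, 'dcccbeeaeccbbaeacecbbeeecd')
  21 → (17, 'eacecbbeeecd')
  22 → (9, 'eaeccbbaeacecbbeeecd')
  23 → (20, 'ecbbeeecd')
  24 → (11, 'eccbbaeacecbbeeecd')
  25 → (26, 'ecd')
  26 → (8, 'eeaeccbbaeacecbbeeecd')
  27 → (25, 'eecd')
  28 → (24, 'eeecd')

SA = [18, 16, 10, 15, 14, 1, 22, 2, 7, 23, 13, 0, 21, 6, 12, 5, 4, 27, 19, 28, 3, 17, 9, 20, 11, 26, 8, 25, 24]
i: (SA[i-1],SA[i]) lcp shared
  1: (18,16) 1 'a'
  2: (16,10) 2 'ae'
  3: (10,15) 0 ''
  4: (15,14) 1 'b'
  5: (14,1) 2 'bb'
  6: (1,22) 2 'bb'
  7: (22,2) 1 'b'
  8: (2,7) 1 'b'
  9: (7,23) 3 'bee'
  10: (23,13) 0 ''
  11: (13,0) 3 'cbb'
  12: (0,21) 3 'cbb'
  13: (21,6) 2 'cb'
  14: (6,12) 1 'c'
  15: (12,5) 3 'ccb'
  16: (5,4) 2 'cc'
  17: (4,27) 1 'c'
  18: (27,19) 1 'c'
  19: (19,28) 0 ''
  20: (28,3) 1 'd'
  21: (3,17) 0 ''
  22: (17,9) 2 'ea'
  23: (9,20) 1 'e'
  24: (20,11) 2 'ec'
  25: (11,26) 2 'ec'
  26: (26,8) 1 'e'
  27: (8,25) 2 'ee'
  28: (25,24) 2 'ee'

n(n+1)/2 = 29·30/2 = 435
Σ LCP = 0 + 1 + 2 + 0 + 1 + 2 + 2 + 1 + 1 + 3 + 0 + 3 + 3 + 2 + 1 + 3 + 2 + 1 + 1 + 0 + 1 + 0 + 2 + 1 + 2 + 2 + 1 + 2 + 2 = 42
distinct = 435 − 42 = 393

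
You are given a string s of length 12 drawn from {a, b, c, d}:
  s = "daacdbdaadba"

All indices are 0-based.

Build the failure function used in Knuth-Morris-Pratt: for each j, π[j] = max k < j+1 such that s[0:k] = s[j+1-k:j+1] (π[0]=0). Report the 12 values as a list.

[0, 0, 0, 0, 1, 0, 1, 2, 3, 1, 0, 0]

π[0] = 0
j=1 s[j]='a': π[1]=0 (border '')
j=2 s[j]='a': π[2]=0 (border '')
j=3 s[j]='c': π[3]=0 (border '')
j=4 s[j]='d': π[4]=1 (border 'd')
j=5 s[j]='b': k: 1→0; π[5]=0 (border '')
j=6 s[j]='d': π[6]=1 (border 'd')
j=7 s[j]='a': π[7]=2 (border 'da')
j=8 s[j]='a': π[8]=3 (border 'daa')
j=9 s[j]='d': k: 3→0; π[9]=1 (border 'd')
j=10 s[j]='b': k: 1→0; π[10]=0 (border '')
j=11 s[j]='a': π[11]=0 (border '')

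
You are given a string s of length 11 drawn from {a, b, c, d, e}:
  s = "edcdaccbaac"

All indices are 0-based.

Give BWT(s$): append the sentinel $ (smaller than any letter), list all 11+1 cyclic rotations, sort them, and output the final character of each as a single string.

cbadcacadce$

rank  rotation      last
    0  $edcdaccbaac  c
    1  aac$edcdaccb  b
    2  ac$edcdaccba  a
    3  accbaac$edcd  d
    4  baac$edcdacc  c
    5  c$edcdaccbaa  a
    6  cbaac$edcdac  c
    7  ccbaac$edcda  a
    8  cdaccbaac$ed  d
    9  daccbaac$edc  c
   10  dcdaccbaac$e  e
   11  edcdaccbaac$  $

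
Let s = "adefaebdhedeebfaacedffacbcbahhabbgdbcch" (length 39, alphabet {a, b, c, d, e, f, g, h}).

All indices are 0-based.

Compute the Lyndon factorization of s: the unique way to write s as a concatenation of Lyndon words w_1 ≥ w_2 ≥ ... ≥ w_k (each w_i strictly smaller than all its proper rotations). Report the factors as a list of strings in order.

emit factor 1: 'adefaebdhedeebf' (i=0, period=15)
emit factor 2: 'aacedffacbcbahhabbgdbcch' (i=15, period=24)

["adefaebdhedeebf", "aacedffacbcbahhabbgdbcch"]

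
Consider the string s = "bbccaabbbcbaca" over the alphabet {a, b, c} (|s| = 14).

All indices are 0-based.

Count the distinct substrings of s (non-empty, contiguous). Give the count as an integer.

89

rank→(start, suffix):
  0 → (13, 'a')
  1 → (4, 'aabbbcbaca')
  2 → (5, 'abbbcbaca')
  3 → (11, 'aca')
  4 → (10, 'baca')
  5 → (6, 'bbbcbaca')
  6 → (7, 'bbcbaca')
  7 → (0, 'bbccaabbbcbaca')
  8 → (8, 'bcbaca')
  9 → (1, 'bccaabbbcbaca')
  10 → (12, 'ca')
  11 → (3, 'caabbbcbaca')
  12 → (9, 'cbaca')
  13 → (2, 'ccaabbbcbaca')

SA = [13, 4, 5, 11, 10, 6, 7, 0, 8, 1, 12, 3, 9, 2]
[i] adj suffixes → lcp
  [1] 13/4 → 1 ('a')
  [2] 4/5 → 1 ('a')
  [3] 5/11 → 1 ('a')
  [4] 11/10 → 0 ('')
  [5] 10/6 → 1 ('b')
  [6] 6/7 → 2 ('bb')
  [7] 7/0 → 3 ('bbc')
  [8] 0/8 → 1 ('b')
  [9] 8/1 → 2 ('bc')
  [10] 1/12 → 0 ('')
  [11] 12/3 → 2 ('ca')
  [12] 3/9 → 1 ('c')
  [13] 9/2 → 1 ('c')

n(n+1)/2 = 14·15/2 = 105
Σ LCP = 0 + 1 + 1 + 1 + 0 + 1 + 2 + 3 + 1 + 2 + 0 + 2 + 1 + 1 = 16
distinct = 105 − 16 = 89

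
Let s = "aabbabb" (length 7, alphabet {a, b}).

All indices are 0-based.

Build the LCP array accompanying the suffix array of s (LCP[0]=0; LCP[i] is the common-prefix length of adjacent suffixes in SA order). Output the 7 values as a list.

[0, 1, 3, 0, 1, 1, 2]

sorted suffixes:
  #0 SA[0]=0  'aabbabb'
  #1 SA[1]=4  'abb'
  #2 SA[2]=1  'abbabb'
  #3 SA[3]=6  'b'
  #4 SA[4]=3  'babb'
  #5 SA[5]=5  'bb'
  #6 SA[6]=2  'bbabb'

SA = [0, 4, 1, 6, 3, 5, 2]
[i] adj suffixes → lcp
  [1] 0/4 → 1 ('a')
  [2] 4/1 → 3 ('abb')
  [3] 1/6 → 0 ('')
  [4] 6/3 → 1 ('b')
  [5] 3/5 → 1 ('b')
  [6] 5/2 → 2 ('bb')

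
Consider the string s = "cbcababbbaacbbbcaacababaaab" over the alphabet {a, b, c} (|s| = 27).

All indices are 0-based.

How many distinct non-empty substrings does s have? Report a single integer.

sorted suffixes:
  #0 SA[0]=23  'aaab'
  #1 SA[1]=24  'aab'
  #2 SA[2]=16  'aacababaaab'
  #3 SA[3]=9  'aacbbbcaacababaaab'
  #4 SA[4]=25  'ab'
  #5 SA[5]=21  'abaaab'
  #6 SA[6]=19  'ababaaab'
  #7 SA[7]=3  'ababbbaacbbbcaacababaaab'
  #8 SA[8]=5  'abbbaacbbbcaacababaaab'
  #9 SA[9]=17  'acababaaab'
  #10 SA[10]=10  'acbbbcaacababaaab'
  #11 SA[11]=26  'b'
  #12 SA[12]=22  'baaab'
  #13 SA[13]=8  'baacbbbcaacababaaab'
  #14 SA[14]=20  'babaaab'
  #15 SA[15]=4  'babbbaacbbbcaacababaaab'
  #16 SA[16]=7  'bbaacbbbcaacababaaab'
  #17 SA[17]=6  'bbbaacbbbcaacababaaab'
  #18 SA[18]=12  'bbbcaacababaaab'
  #19 SA[19]=13  'bbcaacababaaab'
  #20 SA[20]=14  'bcaacababaaab'
  #21 SA[21]=1  'bcababbbaacbbbcaacababaaab'
  #22 SA[22]=15  'caacababaaab'
  #23 SA[23]=18  'cababaaab'
  #24 SA[24]=2  'cababbbaacbbbcaacababaaab'
  #25 SA[25]=11  'cbbbcaacababaaab'
  #26 SA[26]=0  'cbcababbbaacbbbcaacababaaab'

SA = [23, 24, 16, 9, 25, 21, 19, 3, 5, 17, 10, 26, 22, 8, 20, 4, 7, 6, 12, 13, 14, 1, 15, 18, 2, 11, 0]
[i] adj suffixes → lcp
  [1] 23/24 → 2 ('aa')
  [2] 24/16 → 2 ('aa')
  [3] 16/9 → 3 ('aac')
  [4] 9/25 → 1 ('a')
  [5] 25/21 → 2 ('ab')
  [6] 21/19 → 3 ('aba')
  [7] 19/3 → 4 ('abab')
  [8] 3/5 → 2 ('ab')
  [9] 5/17 → 1 ('a')
  [10] 17/10 → 2 ('ac')
  [11] 10/26 → 0 ('')
  [12] 26/22 → 1 ('b')
  [13] 22/8 → 3 ('baa')
  [14] 8/20 → 2 ('ba')
  [15] 20/4 → 3 ('bab')
  [16] 4/7 → 1 ('b')
  [17] 7/6 → 2 ('bb')
  [18] 6/12 → 3 ('bbb')
  [19] 12/13 → 2 ('bb')
  [20] 13/14 → 1 ('b')
  [21] 14/1 → 3 ('bca')
  [22] 1/15 → 0 ('')
  [23] 15/18 → 2 ('ca')
  [24] 18/2 → 5 ('cabab')
  [25] 2/11 → 1 ('c')
  [26] 11/0 → 2 ('cb')

n(n+1)/2 = 27·28/2 = 378
Σ LCP = 0 + 2 + 2 + 3 + 1 + 2 + 3 + 4 + 2 + 1 + 2 + 0 + 1 + 3 + 2 + 3 + 1 + 2 + 3 + 2 + 1 + 3 + 0 + 2 + 5 + 1 + 2 = 53
distinct = 378 − 53 = 325

325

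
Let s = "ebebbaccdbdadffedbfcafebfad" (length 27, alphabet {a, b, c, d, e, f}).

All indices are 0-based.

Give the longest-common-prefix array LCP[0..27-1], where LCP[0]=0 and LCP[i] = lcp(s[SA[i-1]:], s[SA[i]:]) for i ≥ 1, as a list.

[0, 1, 2, 1, 0, 1, 1, 1, 1, 2, 0, 1, 1, 0, 1, 1, 2, 1, 0, 2, 2, 1, 0, 1, 1, 2, 1]

rank→(start, suffix):
  0 → (5, 'accdbdadffedbfcafebfad')
  1 → (25, 'ad')
  2 → (11, 'adffedbfcafebfad')
  3 → (20, 'afebfad')
  4 → (4, 'baccdbdadffedbfcafebfad')
  5 → (3, 'bbaccdbdadffedbfcafebfad')
  6 → (9, 'bdadffedbfcafebfad')
  7 → (1, 'bebbaccdbdadffedbfcafebfad')
  8 → (23, 'bfad')
  9 → (17, 'bfcafebfad')
  10 → (19, 'cafebfad')
  11 → (6, 'ccdbdadffedbfcafebfad')
  12 → (7, 'cdbdadffedbfcafebfad')
  13 → (26, 'd')
  14 → (10, 'dadffedbfcafebfad')
  15 → (8, 'dbdadffedbfcafebfad')
  16 → (16, 'dbfcafebfad')
  17 → (12, 'dffedbfcafebfad')
  18 → (2, 'ebbaccdbdadffedbfcafebfad')
  19 → (0, 'ebebbaccdbdadffedbfcafebfad')
  20 → (22, 'ebfad')
  21 → (15, 'edbfcafebfad')
  22 → (24, 'fad')
  23 → (18, 'fcafebfad')
  24 → (21, 'febfad')
  25 → (14, 'fedbfcafebfad')
  26 → (13, 'ffedbfcafebfad')

SA = [5, 25, 11, 20, 4, 3, 9, 1, 23, 17, 19, 6, 7, 26, 10, 8, 16, 12, 2, 0, 22, 15, 24, 18, 21, 14, 13]
i: (SA[i-1],SA[i]) lcp shared
  1: (5,25) 1 'a'
  2: (25,11) 2 'ad'
  3: (11,20) 1 'a'
  4: (20,4) 0 ''
  5: (4,3) 1 'b'
  6: (3,9) 1 'b'
  7: (9,1) 1 'b'
  8: (1,23) 1 'b'
  9: (23,17) 2 'bf'
  10: (17,19) 0 ''
  11: (19,6) 1 'c'
  12: (6,7) 1 'c'
  13: (7,26) 0 ''
  14: (26,10) 1 'd'
  15: (10,8) 1 'd'
  16: (8,16) 2 'db'
  17: (16,12) 1 'd'
  18: (12,2) 0 ''
  19: (2,0) 2 'eb'
  20: (0,22) 2 'eb'
  21: (22,15) 1 'e'
  22: (15,24) 0 ''
  23: (24,18) 1 'f'
  24: (18,21) 1 'f'
  25: (21,14) 2 'fe'
  26: (14,13) 1 'f'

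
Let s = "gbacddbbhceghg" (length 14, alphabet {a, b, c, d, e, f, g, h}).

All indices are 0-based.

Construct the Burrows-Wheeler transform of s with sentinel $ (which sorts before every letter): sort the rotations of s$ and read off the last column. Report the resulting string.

gbgdbahdcch$ebg

rank  rotation         last
    0  $gbacddbbhceghg  g
    1  acddbbhceghg$gb  b
    2  bacddbbhceghg$g  g
    3  bbhceghg$gbacdd  d
    4  bhceghg$gbacddb  b
    5  cddbbhceghg$gba  a
    6  ceghg$gbacddbbh  h
    7  dbbhceghg$gbacd  d
    8  ddbbhceghg$gbac  c
    9  eghg$gbacddbbhc  c
   10  g$gbacddbbhcegh  h
   11  gbacddbbhceghg$  $
   12  ghg$gbacddbbhce  e
   13  hceghg$gbacddbb  b
   14  hg$gbacddbbhceg  g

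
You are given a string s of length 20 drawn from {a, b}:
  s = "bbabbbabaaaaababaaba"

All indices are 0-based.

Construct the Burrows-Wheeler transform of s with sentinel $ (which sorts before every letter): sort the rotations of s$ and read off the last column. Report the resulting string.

abbaabaabbabaaababb$a

rank  rotation               last
    0  $bbabbbabaaaaababaaba  a
    1  a$bbabbbabaaaaababaab  b
    2  aaaaababaaba$bbabbbab  b
    3  aaaababaaba$bbabbbaba  a
    4  aaababaaba$bbabbbabaa  a
    5  aaba$bbabbbabaaaaabab  b
    6  aababaaba$bbabbbabaaa  a
    7  aba$bbabbbabaaaaababa  a
    8  abaaaaababaaba$bbabbb  b
    9  abaaba$bbabbbabaaaaab  b
   10  ababaaba$bbabbbabaaaa  a
   11  abbbabaaaaababaaba$bb  b
   12  ba$bbabbbabaaaaababaa  a
   13  baaaaababaaba$bbabbba  a
   14  baaba$bbabbbabaaaaaba  a
   15  babaaaaababaaba$bbabb  b
   16  babaaba$bbabbbabaaaaa  a
   17  babbbabaaaaababaaba$b  b
   18  bbabaaaaababaaba$bbab  b
   19  bbabbbabaaaaababaaba$  $
   20  bbbabaaaaababaaba$bba  a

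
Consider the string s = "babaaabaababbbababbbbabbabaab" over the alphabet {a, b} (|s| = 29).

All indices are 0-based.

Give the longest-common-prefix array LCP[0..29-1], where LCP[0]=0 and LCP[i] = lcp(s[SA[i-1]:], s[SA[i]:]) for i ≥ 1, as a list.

[0, 2, 3, 4, 1, 2, 4, 5, 3, 6, 2, 3, 4, 0, 1, 3, 4, 2, 5, 4, 3, 4, 5, 1, 5, 4, 2, 5, 3]

rank | idx | suffix
   0 |   3 | aaabaababbbababbbbabbabaab
   1 |  26 | aab
   2 |   4 | aabaababbbababbbbabbabaab
   3 |   7 | aababbbababbbbabbabaab
   4 |  27 | ab
   5 |   1 | abaaabaababbbababbbbabbabaab
   6 |  24 | abaab
   7 |   5 | abaababbbababbbbabbabaab
   8 |   8 | ababbbababbbbabbabaab
   9 |  14 | ababbbbabbabaab
  10 |  21 | abbabaab
  11 |  10 | abbbababbbbabbabaab
  12 |  16 | abbbbabbabaab
  13 |  28 | b
  14 |   2 | baaabaababbbababbbbabbabaab
  15 |  25 | baab
  16 |   6 | baababbbababbbbabbabaab
  17 |   0 | babaaabaababbbababbbbabbabaab
  18 |  23 | babaab
  19 |  13 | bababbbbabbabaab
  20 |  20 | babbabaab
  21 |   9 | babbbababbbbabbabaab
  22 |  15 | babbbbabbabaab
  23 |  22 | bbabaab
  24 |  12 | bbababbbbabbabaab
  25 |  19 | bbabbabaab
  26 |  11 | bbbababbbbabbabaab
  27 |  18 | bbbabbabaab
  28 |  17 | bbbbabbabaab

SA = [3, 26, 4, 7, 27, 1, 24, 5, 8, 14, 21, 10, 16, 28, 2, 25, 6, 0, 23, 13, 20, 9, 15, 22, 12, 19, 11, 18, 17]
i: (SA[i-1],SA[i]) lcp shared
  1: (3,26) 2 'aa'
  2: (26,4) 3 'aab'
  3: (4,7) 4 'aaba'
  4: (7,27) 1 'a'
  5: (27,1) 2 'ab'
  6: (1,24) 4 'abaa'
  7: (24,5) 5 'abaab'
  8: (5,8) 3 'aba'
  9: (8,14) 6 'ababbb'
  10: (14,21) 2 'ab'
  11: (21,10) 3 'abb'
  12: (10,16) 4 'abbb'
  13: (16,28) 0 ''
  14: (28,2) 1 'b'
  15: (2,25) 3 'baa'
  16: (25,6) 4 'baab'
  17: (6,0) 2 'ba'
  18: (0,23) 5 'babaa'
  19: (23,13) 4 'baba'
  20: (13,20) 3 'bab'
  21: (20,9) 4 'babb'
  22: (9,15) 5 'babbb'
  23: (15,22) 1 'b'
  24: (22,12) 5 'bbaba'
  25: (12,19) 4 'bbab'
  26: (19,11) 2 'bb'
  27: (11,18) 5 'bbbab'
  28: (18,17) 3 'bbb'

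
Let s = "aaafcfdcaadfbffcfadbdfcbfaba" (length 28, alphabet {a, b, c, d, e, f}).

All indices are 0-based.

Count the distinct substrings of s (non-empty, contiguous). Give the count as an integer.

rank→(start, suffix):
  0 → (27, 'a')
  1 → (0, 'aaafcfdcaadfbffcfadbdfcbfaba')
  2 → (8, 'aadfbffcfadbdfcbfaba')
  3 → (1, 'aafcfdcaadfbffcfadbdfcbfaba')
  4 → (25, 'aba')
  5 → (17, 'adbdfcbfaba')
  6 → (9, 'adfbffcfadbdfcbfaba')
  7 → (2, 'afcfdcaadfbffcfadbdfcbfaba')
  8 → (26, 'ba')
  9 → (19, 'bdfcbfaba')
  10 → (23, 'bfaba')
  11 → (12, 'bffcfadbdfcbfaba')
  12 → (7, 'caadfbffcfadbdfcbfaba')
  13 → (22, 'cbfaba')
  14 → (15, 'cfadbdfcbfaba')
  15 → (4, 'cfdcaadfbffcfadbdfcbfaba')
  16 → (18, 'dbdfcbfaba')
  17 → (6, 'dcaadfbffcfadbdfcbfaba')
  18 → (10, 'dfbffcfadbdfcbfaba')
  19 → (20, 'dfcbfaba')
  20 → (24, 'faba')
  21 → (16, 'fadbdfcbfaba')
  22 → (11, 'fbffcfadbdfcbfaba')
  23 → (21, 'fcbfaba')
  24 → (14, 'fcfadbdfcbfaba')
  25 → (3, 'fcfdcaadfbffcfadbdfcbfaba')
  26 → (5, 'fdcaadfbffcfadbdfcbfaba')
  27 → (13, 'ffcfadbdfcbfaba')

SA = [27, 0, 8, 1, 25, 17, 9, 2, 26, 19, 23, 12, 7, 22, 15, 4, 18, 6, 10, 20, 24, 16, 11, 21, 14, 3, 5, 13]
i: (SA[i-1],SA[i]) lcp shared
  1: (27,0) 1 'a'
  2: (0,8) 2 'aa'
  3: (8,1) 2 'aa'
  4: (1,25) 1 'a'
  5: (25,17) 1 'a'
  6: (17,9) 2 'ad'
  7: (9,2) 1 'a'
  8: (2,26) 0 ''
  9: (26,19) 1 'b'
  10: (19,23) 1 'b'
  11: (23,12) 2 'bf'
  12: (12,7) 0 ''
  13: (7,22) 1 'c'
  14: (22,15) 1 'c'
  15: (15,4) 2 'cf'
  16: (4,18) 0 ''
  17: (18,6) 1 'd'
  18: (6,10) 1 'd'
  19: (10,20) 2 'df'
  20: (20,24) 0 ''
  21: (24,16) 2 'fa'
  22: (16,11) 1 'f'
  23: (11,21) 1 'f'
  24: (21,14) 2 'fc'
  25: (14,3) 3 'fcf'
  26: (3,5) 1 'f'
  27: (5,13) 1 'f'

n(n+1)/2 = 28·29/2 = 406
Σ LCP = 0 + 1 + 2 + 2 + 1 + 1 + 2 + 1 + 0 + 1 + 1 + 2 + 0 + 1 + 1 + 2 + 0 + 1 + 1 + 2 + 0 + 2 + 1 + 1 + 2 + 3 + 1 + 1 = 33
distinct = 406 − 33 = 373

373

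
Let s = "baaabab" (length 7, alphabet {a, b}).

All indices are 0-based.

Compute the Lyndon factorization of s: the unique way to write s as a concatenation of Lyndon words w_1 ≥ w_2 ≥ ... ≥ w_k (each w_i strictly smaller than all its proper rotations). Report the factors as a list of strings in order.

["b", "aaabab"]

emit factor 1: 'b' (i=0, period=1)
emit factor 2: 'aaabab' (i=1, period=6)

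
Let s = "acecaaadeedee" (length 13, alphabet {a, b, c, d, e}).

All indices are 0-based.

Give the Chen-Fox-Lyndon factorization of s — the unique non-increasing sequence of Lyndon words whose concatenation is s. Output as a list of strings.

["acec", "aaadeedee"]

emit factor 1: 'acec' (i=0, period=4)
emit factor 2: 'aaadeedee' (i=4, period=9)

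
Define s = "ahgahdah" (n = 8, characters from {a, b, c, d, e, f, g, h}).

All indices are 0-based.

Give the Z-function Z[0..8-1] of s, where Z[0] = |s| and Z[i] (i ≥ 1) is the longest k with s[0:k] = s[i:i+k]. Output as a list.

[8, 0, 0, 2, 0, 0, 2, 0]

Z[0]=8
i=1: i≥r, start 0; Z[1]=0
i=2: i≥r, start 0; Z[2]=0
i=3: i≥r, start 0; Z[3]=2 grow→box=[3,5)
i=4: min(r-i=1, Z[1]=0)=0; Z[4]=0
i=5: i≥r, start 0; Z[5]=0
i=6: i≥r, start 0; Z[6]=2 grow→box=[6,8)
i=7: min(r-i=1, Z[1]=0)=0; Z[7]=0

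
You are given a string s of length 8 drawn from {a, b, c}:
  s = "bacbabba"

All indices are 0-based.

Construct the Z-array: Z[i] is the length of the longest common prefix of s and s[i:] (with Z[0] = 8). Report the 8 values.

Z[0]=8
i=1: i≥r, start 0; Z[1]=0
i=2: i≥r, start 0; Z[2]=0
i=3: i≥r, start 0; Z[3]=2 grow→box=[3,5)
i=4: min(r-i=1, Z[1]=0)=0; Z[4]=0
i=5: i≥r, start 0; Z[5]=1 grow→box=[5,6)
i=6: i≥r, start 0; Z[6]=2 grow→box=[6,8)
i=7: min(r-i=1, Z[1]=0)=0; Z[7]=0

[8, 0, 0, 2, 0, 1, 2, 0]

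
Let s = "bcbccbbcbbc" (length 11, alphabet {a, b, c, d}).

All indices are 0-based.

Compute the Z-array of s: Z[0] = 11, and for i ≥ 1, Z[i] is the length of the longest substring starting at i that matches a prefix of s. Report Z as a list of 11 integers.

Z[0]=11
i=1: i≥r, start 0; Z[1]=0
i=2: i≥r, start 0; Z[2]=2 grow→box=[2,4)
i=3: min(r-i=1, Z[1]=0)=0; Z[3]=0
i=4: i≥r, start 0; Z[4]=0
i=5: i≥r, start 0; Z[5]=1 grow→box=[5,6)
i=6: i≥r, start 0; Z[6]=3 grow→box=[6,9)
i=7: min(r-i=2, Z[1]=0)=0; Z[7]=0
i=8: min(r-i=1, Z[2]=2)=1; Z[8]=1
i=9: i≥r, start 0; Z[9]=2 grow→box=[9,11)
i=10: min(r-i=1, Z[1]=0)=0; Z[10]=0

[11, 0, 2, 0, 0, 1, 3, 0, 1, 2, 0]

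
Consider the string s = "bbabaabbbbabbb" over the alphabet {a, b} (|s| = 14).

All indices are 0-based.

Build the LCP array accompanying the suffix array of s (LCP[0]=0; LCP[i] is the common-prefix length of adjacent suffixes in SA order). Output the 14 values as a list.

sorted suffixes:
  #0 SA[0]=4  'aabbbbabbb'
  #1 SA[1]=2  'abaabbbbabbb'
  #2 SA[2]=10  'abbb'
  #3 SA[3]=5  'abbbbabbb'
  #4 SA[4]=13  'b'
  #5 SA[5]=3  'baabbbbabbb'
  #6 SA[6]=1  'babaabbbbabbb'
  #7 SA[7]=9  'babbb'
  #8 SA[8]=12  'bb'
  #9 SA[9]=0  'bbabaabbbbabbb'
  #10 SA[10]=8  'bbabbb'
  #11 SA[11]=11  'bbb'
  #12 SA[12]=7  'bbbabbb'
  #13 SA[13]=6  'bbbbabbb'

SA = [4, 2, 10, 5, 13, 3, 1, 9, 12, 0, 8, 11, 7, 6]
rank  pair      lcp
   1  s[4:],s[2:]  1  'a'
   2  s[2:],s[10:]  2  'ab'
   3  s[10:],s[5:]  4  'abbb'
   4  s[5:],s[13:]  0  ''
   5  s[13:],s[3:]  1  'b'
   6  s[3:],s[1:]  2  'ba'
   7  s[1:],s[9:]  3  'bab'
   8  s[9:],s[12:]  1  'b'
   9  s[12:],s[0:]  2  'bb'
  10  s[0:],s[8:]  4  'bbab'
  11  s[8:],s[11:]  2  'bb'
  12  s[11:],s[7:]  3  'bbb'
  13  s[7:],s[6:]  3  'bbb'

[0, 1, 2, 4, 0, 1, 2, 3, 1, 2, 4, 2, 3, 3]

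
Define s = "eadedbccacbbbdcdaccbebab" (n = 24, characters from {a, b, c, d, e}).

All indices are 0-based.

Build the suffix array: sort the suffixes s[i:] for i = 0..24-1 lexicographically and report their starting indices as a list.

[22, 8, 16, 1, 23, 21, 10, 11, 5, 12, 19, 7, 9, 18, 6, 17, 14, 15, 4, 13, 2, 0, 20, 3]

rank→(start, suffix):
  0 → (22, 'ab')
  1 → (8, 'acbbbdcdaccbebab')
  2 → (16, 'accbebab')
  3 → (1, 'adedbccacbbbdcdaccbebab')
  4 → (23, 'b')
  5 → (21, 'bab')
  6 → (10, 'bbbdcdaccbebab')
  7 → (11, 'bbdcdaccbebab')
  8 → (5, 'bccacbbbdcdaccbebab')
  9 → (12, 'bdcdaccbebab')
  10 → (19, 'bebab')
  11 → (7, 'cacbbbdcdaccbebab')
  12 → (9, 'cbbbdcdaccbebab')
  13 → (18, 'cbebab')
  14 → (6, 'ccacbbbdcdaccbebab')
  15 → (17, 'ccbebab')
  16 → (14, 'cdaccbebab')
  17 → (15, 'daccbebab')
  18 → (4, 'dbccacbbbdcdaccbebab')
  19 → (13, 'dcdaccbebab')
  20 → (2, 'dedbccacbbbdcdaccbebab')
  21 → (0, 'eadedbccacbbbdcdaccbebab')
  22 → (20, 'ebab')
  23 → (3, 'edbccacbbbdcdaccbebab')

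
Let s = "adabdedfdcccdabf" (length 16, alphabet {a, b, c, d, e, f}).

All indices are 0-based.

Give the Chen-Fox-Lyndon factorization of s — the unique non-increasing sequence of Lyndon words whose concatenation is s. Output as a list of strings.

emit factor 1: 'ad' (i=0, period=2)
emit factor 2: 'abdedfdcccdabf' (i=2, period=14)

["ad", "abdedfdcccdabf"]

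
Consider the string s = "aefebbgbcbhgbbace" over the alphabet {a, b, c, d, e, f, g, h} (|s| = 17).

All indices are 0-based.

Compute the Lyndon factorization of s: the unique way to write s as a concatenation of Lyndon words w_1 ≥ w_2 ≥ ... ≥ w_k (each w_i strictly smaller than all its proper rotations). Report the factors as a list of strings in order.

emit factor 1: 'aefebbgbcbhgbb' (i=0, period=14)
emit factor 2: 'ace' (i=14, period=3)

["aefebbgbcbhgbb", "ace"]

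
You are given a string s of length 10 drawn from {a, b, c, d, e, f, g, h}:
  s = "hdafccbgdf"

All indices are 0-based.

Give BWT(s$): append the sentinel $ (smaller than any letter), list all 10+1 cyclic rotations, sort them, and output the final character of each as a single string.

rank  rotation     last
    0  $hdafccbgdf  f
    1  afccbgdf$hd  d
    2  bgdf$hdafcc  c
    3  cbgdf$hdafc  c
    4  ccbgdf$hdaf  f
    5  dafccbgdf$h  h
    6  df$hdafccbg  g
    7  f$hdafccbgd  d
    8  fccbgdf$hda  a
    9  gdf$hdafccb  b
   10  hdafccbgdf$  $

fdccfhgdab$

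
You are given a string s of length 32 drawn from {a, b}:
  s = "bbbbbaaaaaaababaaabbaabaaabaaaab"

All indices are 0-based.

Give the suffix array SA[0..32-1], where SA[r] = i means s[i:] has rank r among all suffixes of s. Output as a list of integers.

[5, 6, 7, 27, 8, 28, 23, 9, 15, 29, 24, 20, 10, 16, 30, 25, 21, 13, 11, 17, 31, 4, 26, 22, 14, 19, 12, 3, 18, 2, 1, 0]

sorted suffixes:
  #0 SA[0]=5  'aaaaaaababaaabbaabaaabaaaab'
  #1 SA[1]=6  'aaaaaababaaabbaabaaabaaaab'
  #2 SA[2]=7  'aaaaababaaabbaabaaabaaaab'
  #3 SA[3]=27  'aaaab'
  #4 SA[4]=8  'aaaababaaabbaabaaabaaaab'
  #5 SA[5]=28  'aaab'
  #6 SA[6]=23  'aaabaaaab'
  #7 SA[7]=9  'aaababaaabbaabaaabaaaab'
  #8 SA[8]=15  'aaabbaabaaabaaaab'
  #9 SA[9]=29  'aab'
  #10 SA[10]=24  'aabaaaab'
  #11 SA[11]=20  'aabaaabaaaab'
  #12 SA[12]=10  'aababaaabbaabaaabaaaab'
  #13 SA[13]=16  'aabbaabaaabaaaab'
  #14 SA[14]=30  'ab'
  #15 SA[15]=25  'abaaaab'
  #16 SA[16]=21  'abaaabaaaab'
  #17 SA[17]=13  'abaaabbaabaaabaaaab'
  #18 SA[18]=11  'ababaaabbaabaaabaaaab'
  #19 SA[19]=17  'abbaabaaabaaaab'
  #20 SA[20]=31  'b'
  #21 SA[21]=4  'baaaaaaababaaabbaabaaabaaaab'
  #22 SA[22]=26  'baaaab'
  #23 SA[23]=22  'baaabaaaab'
  #24 SA[24]=14  'baaabbaabaaabaaaab'
  #25 SA[25]=19  'baabaaabaaaab'
  #26 SA[26]=12  'babaaabbaabaaabaaaab'
  #27 SA[27]=3  'bbaaaaaaababaaabbaabaaabaaaab'
  #28 SA[28]=18  'bbaabaaabaaaab'
  #29 SA[29]=2  'bbbaaaaaaababaaabbaabaaabaaaab'
  #30 SA[30]=1  'bbbbaaaaaaababaaabbaabaaabaaaab'
  #31 SA[31]=0  'bbbbbaaaaaaababaaabbaabaaabaaaab'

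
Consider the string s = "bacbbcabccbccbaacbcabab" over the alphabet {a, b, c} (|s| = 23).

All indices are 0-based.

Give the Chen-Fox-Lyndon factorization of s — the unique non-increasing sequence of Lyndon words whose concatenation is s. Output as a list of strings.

emit factor 1: 'b' (i=0, period=1)
emit factor 2: 'acbbc' (i=1, period=5)
emit factor 3: 'abccbccb' (i=6, period=8)
emit factor 4: 'aacbcabab' (i=14, period=9)

["b", "acbbc", "abccbccb", "aacbcabab"]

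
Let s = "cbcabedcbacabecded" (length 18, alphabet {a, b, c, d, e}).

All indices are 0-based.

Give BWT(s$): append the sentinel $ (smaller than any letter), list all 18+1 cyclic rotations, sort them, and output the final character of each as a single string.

dccbccaaabd$eeecbdb

rank  rotation             last
    0  $cbcabedcbacabecded  d
    1  abecded$cbcabedcbac  c
    2  abedcbacabecded$cbc  c
    3  acabecded$cbcabedcb  b
    4  bacabecded$cbcabedc  c
    5  bcabedcbacabecded$c  c
    6  becded$cbcabedcbaca  a
    7  bedcbacabecded$cbca  a
    8  cabecded$cbcabedcba  a
    9  cabedcbacabecded$cb  b
   10  cbacabecded$cbcabed  d
   11  cbcabedcbacabecded$  $
   12  cded$cbcabedcbacabe  e
   13  d$cbcabedcbacabecde  e
   14  dcbacabecded$cbcabe  e
   15  ded$cbcabedcbacabec  c
   16  ecded$cbcabedcbacab  b
   17  ed$cbcabedcbacabecd  d
   18  edcbacabecded$cbcab  b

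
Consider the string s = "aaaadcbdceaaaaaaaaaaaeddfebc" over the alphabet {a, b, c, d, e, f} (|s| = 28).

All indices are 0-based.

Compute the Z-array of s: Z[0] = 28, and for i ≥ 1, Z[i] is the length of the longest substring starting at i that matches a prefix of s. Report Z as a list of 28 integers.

[28, 3, 2, 1, 0, 0, 0, 0, 0, 0, 4, 4, 4, 4, 4, 4, 4, 4, 3, 2, 1, 0, 0, 0, 0, 0, 0, 0]

Z[0]=28
i=1: i≥r, start 0; Z[1]=3 grow→box=[1,4)
i=2: min(r-i=2, Z[1]=3)=2; Z[2]=2
i=3: min(r-i=1, Z[2]=2)=1; Z[3]=1
i=4: i≥r, start 0; Z[4]=0
i=5: i≥r, start 0; Z[5]=0
i=6: i≥r, start 0; Z[6]=0
i=7: i≥r, start 0; Z[7]=0
i=8: i≥r, start 0; Z[8]=0
i=9: i≥r, start 0; Z[9]=0
i=10: i≥r, start 0; Z[10]=4 grow→box=[10,14)
i=11: min(r-i=3, Z[1]=3)=3; Z[11]=4 grow→box=[11,15)
i=12: min(r-i=3, Z[1]=3)=3; Z[12]=4 grow→box=[12,16)
i=13: min(r-i=3, Z[1]=3)=3; Z[13]=4 grow→box=[13,17)
i=14: min(r-i=3, Z[1]=3)=3; Z[14]=4 grow→box=[14,18)
i=15: min(r-i=3, Z[1]=3)=3; Z[15]=4 grow→box=[15,19)
i=16: min(r-i=3, Z[1]=3)=3; Z[16]=4 grow→box=[16,20)
i=17: min(r-i=3, Z[1]=3)=3; Z[17]=4 grow→box=[17,21)
i=18: min(r-i=3, Z[1]=3)=3; Z[18]=3
i=19: min(r-i=2, Z[2]=2)=2; Z[19]=2
i=20: min(r-i=1, Z[3]=1)=1; Z[20]=1
i=21: i≥r, start 0; Z[21]=0
i=22: i≥r, start 0; Z[22]=0
i=23: i≥r, start 0; Z[23]=0
i=24: i≥r, start 0; Z[24]=0
i=25: i≥r, start 0; Z[25]=0
i=26: i≥r, start 0; Z[26]=0
i=27: i≥r, start 0; Z[27]=0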